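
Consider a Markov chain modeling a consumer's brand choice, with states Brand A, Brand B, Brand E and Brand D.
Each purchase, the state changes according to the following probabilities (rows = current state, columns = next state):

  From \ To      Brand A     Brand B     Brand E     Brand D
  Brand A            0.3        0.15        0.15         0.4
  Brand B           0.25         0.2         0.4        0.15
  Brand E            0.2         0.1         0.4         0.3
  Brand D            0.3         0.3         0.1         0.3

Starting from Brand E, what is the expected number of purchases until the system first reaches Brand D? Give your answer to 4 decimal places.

Let t(s) be the expected number of purchases to first reach Brand D from state s, with t(Brand D) = 0. Conditioning on the first purchase:
t(Brand A) = 1 + 0.3·t(Brand A) + 0.15·t(Brand B) + 0.15·t(Brand E)
t(Brand B) = 1 + 0.25·t(Brand A) + 0.2·t(Brand B) + 0.4·t(Brand E)
t(Brand E) = 1 + 0.2·t(Brand A) + 0.1·t(Brand B) + 0.4·t(Brand E)
Solving: t(Brand A) = 2.9502, t(Brand B) = 3.8149, t(Brand E) = 3.2859.
Expected purchases from Brand E to Brand D: 3.2859.

3.2859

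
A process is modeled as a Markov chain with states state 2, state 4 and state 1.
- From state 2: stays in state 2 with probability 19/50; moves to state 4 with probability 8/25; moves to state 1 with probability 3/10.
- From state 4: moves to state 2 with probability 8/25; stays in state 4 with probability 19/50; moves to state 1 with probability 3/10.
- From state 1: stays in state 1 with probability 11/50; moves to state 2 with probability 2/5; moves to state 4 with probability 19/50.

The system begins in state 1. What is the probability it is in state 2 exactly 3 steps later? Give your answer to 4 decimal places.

Propagate the distribution vector 3 steps from state 1.
After 0 steps: (0.0000, 0.0000, 1.0000)
After 1 step: (0.4000, 0.3800, 0.2200)
After 2 steps: (0.3616, 0.3560, 0.2824)
After 3 steps: (0.3643, 0.3583, 0.2774)
P(in state 2 after 3 steps) = 0.3643

0.3643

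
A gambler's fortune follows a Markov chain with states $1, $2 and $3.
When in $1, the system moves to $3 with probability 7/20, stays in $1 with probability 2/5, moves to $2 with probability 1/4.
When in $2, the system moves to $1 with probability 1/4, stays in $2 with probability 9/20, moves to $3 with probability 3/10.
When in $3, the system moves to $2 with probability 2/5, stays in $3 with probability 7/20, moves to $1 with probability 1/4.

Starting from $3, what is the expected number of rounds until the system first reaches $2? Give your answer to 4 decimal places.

2.8099

Let t(s) be the expected number of rounds to first reach $2 from state s, with t($2) = 0. Conditioning on the first round:
t($1) = 1 + 0.4·t($1) + 0.35·t($3)
t($3) = 1 + 0.25·t($1) + 0.35·t($3)
Solving: t($1) = 3.3058, t($3) = 2.8099.
Expected rounds from $3 to $2: 2.8099.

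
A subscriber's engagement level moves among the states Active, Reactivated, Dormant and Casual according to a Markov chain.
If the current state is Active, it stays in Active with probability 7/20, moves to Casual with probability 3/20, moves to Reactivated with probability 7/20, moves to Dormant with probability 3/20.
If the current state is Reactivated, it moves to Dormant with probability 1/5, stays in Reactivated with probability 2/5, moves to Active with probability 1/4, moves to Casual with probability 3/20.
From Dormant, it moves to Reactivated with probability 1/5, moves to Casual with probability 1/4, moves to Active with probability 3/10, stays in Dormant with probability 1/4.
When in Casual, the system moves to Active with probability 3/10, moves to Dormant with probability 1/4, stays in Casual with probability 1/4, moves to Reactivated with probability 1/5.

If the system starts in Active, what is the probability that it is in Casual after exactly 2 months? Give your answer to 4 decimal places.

Propagate the distribution vector 2 months from Active.
After 0 months: (1.0000, 0.0000, 0.0000, 0.0000)
After 1 month: (0.3500, 0.3500, 0.1500, 0.1500)
After 2 months: (0.3000, 0.3225, 0.1975, 0.1800)
P(in Casual after 2 months) = 0.1800

0.1800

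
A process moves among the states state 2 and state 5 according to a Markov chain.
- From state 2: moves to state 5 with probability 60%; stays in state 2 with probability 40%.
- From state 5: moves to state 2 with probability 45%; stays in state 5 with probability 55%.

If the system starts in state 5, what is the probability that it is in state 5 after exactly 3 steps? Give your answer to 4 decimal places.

Propagate the distribution vector 3 steps from state 5.
After 0 steps: (0.0000, 1.0000)
After 1 step: (0.4500, 0.5500)
After 2 steps: (0.4275, 0.5725)
After 3 steps: (0.4286, 0.5714)
P(in state 5 after 3 steps) = 0.5714

0.5714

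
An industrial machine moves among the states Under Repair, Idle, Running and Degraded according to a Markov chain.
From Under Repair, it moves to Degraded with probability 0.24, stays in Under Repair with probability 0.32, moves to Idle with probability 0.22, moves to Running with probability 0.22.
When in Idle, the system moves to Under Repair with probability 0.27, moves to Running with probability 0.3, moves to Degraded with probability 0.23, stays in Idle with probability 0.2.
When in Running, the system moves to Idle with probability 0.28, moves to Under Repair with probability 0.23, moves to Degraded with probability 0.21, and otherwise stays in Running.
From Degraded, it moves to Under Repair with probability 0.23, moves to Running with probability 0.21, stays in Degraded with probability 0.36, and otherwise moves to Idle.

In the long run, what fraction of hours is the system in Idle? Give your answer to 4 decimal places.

0.2253

Let the stationary distribution be π with π = πP and π_1 + π_2 + π_3 + π_4 = 1.
π_1 = 0.32·π_1 + 0.27·π_2 + 0.23·π_3 + 0.23·π_4
π_2 = 0.22·π_1 + 0.2·π_2 + 0.28·π_3 + 0.2·π_4
π_3 = 0.22·π_1 + 0.3·π_2 + 0.28·π_3 + 0.21·π_4
Solving with the normalization constraint gives π = (0.2627, 0.2253, 0.2504, 0.2616).
So the stationary probability of Idle is 0.2253.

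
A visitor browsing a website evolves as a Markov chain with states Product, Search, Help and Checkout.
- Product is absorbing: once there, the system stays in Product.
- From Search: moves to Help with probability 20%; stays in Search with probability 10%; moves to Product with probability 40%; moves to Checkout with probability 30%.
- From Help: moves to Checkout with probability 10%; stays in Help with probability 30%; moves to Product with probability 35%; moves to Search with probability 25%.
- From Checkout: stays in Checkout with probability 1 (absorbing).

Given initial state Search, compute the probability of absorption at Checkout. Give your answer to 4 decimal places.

0.3966

Let h(s) be the probability of absorption at Checkout starting from transient state s. Then h(Checkout) = 1 and h(Product) = 0. By first-step analysis:
h(Search) = 0.4·0 + 0.1·h(Search) + 0.2·h(Help) + 0.3·1
h(Help) = 0.35·0 + 0.25·h(Search) + 0.3·h(Help) + 0.1·1
Solving: h(Search) = 0.3966, h(Help) = 0.2845.
Starting from Search, the probability is 0.3966.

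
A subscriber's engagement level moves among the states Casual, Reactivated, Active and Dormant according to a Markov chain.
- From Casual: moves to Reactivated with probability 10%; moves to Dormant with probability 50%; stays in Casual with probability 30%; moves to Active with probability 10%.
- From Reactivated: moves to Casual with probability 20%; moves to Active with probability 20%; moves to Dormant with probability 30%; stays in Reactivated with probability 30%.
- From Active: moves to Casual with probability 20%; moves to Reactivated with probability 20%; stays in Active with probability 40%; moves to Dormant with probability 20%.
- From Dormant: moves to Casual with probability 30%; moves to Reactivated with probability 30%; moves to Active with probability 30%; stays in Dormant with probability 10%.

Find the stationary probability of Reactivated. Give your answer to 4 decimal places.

0.2243

Let the stationary distribution be π with π = πP and π_1 + π_2 + π_3 + π_4 = 1.
π_1 = 0.3·π_1 + 0.2·π_2 + 0.2·π_3 + 0.3·π_4
π_2 = 0.1·π_1 + 0.3·π_2 + 0.2·π_3 + 0.3·π_4
π_3 = 0.1·π_1 + 0.2·π_2 + 0.4·π_3 + 0.3·π_4
Solving with the normalization constraint gives π = (0.2523, 0.2243, 0.2523, 0.2710).
So the stationary probability of Reactivated is 0.2243.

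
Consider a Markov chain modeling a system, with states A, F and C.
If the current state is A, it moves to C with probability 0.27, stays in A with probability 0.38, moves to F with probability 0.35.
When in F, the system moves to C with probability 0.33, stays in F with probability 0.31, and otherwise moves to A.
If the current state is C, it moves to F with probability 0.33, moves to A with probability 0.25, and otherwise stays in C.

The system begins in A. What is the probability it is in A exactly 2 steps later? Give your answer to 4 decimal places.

Sum over the intermediate state after 1 step:
P = P(A→A)·P(A→A) + P(A→F)·P(F→A) + P(A→C)·P(C→A)
  = 0.38×0.38 + 0.35×0.36 + 0.27×0.25
  = 0.1444 + 0.1260 + 0.0675 = 0.3379

0.3379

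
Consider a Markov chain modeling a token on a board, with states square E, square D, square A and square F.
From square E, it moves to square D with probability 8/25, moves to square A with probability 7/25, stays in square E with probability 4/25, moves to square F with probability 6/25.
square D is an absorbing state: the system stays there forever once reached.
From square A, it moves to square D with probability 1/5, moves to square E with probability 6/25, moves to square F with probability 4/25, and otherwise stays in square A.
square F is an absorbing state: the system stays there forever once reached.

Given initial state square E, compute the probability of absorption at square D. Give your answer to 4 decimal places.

Let h(s) be the probability of absorption at square D starting from transient state s. Then h(square D) = 1 and h(square F) = 0. By first-step analysis:
h(square E) = 0.16·h(square E) + 0.32·1 + 0.28·h(square A) + 0.24·0
h(square A) = 0.24·h(square E) + 0.2·1 + 0.4·h(square A) + 0.16·0
Solving: h(square E) = 0.5678, h(square A) = 0.5604.
Starting from square E, the probability is 0.5678.

0.5678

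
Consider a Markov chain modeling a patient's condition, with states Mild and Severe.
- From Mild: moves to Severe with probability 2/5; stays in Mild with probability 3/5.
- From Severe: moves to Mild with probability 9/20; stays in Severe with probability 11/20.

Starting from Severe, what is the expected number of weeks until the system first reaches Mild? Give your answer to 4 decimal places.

Let t(s) be the expected number of weeks to first reach Mild from state s, with t(Mild) = 0. Conditioning on the first week:
t(Severe) = 1 + 0.55·t(Severe)
Solving: t(Severe) = 2.2222.
Expected weeks from Severe to Mild: 2.2222.

2.2222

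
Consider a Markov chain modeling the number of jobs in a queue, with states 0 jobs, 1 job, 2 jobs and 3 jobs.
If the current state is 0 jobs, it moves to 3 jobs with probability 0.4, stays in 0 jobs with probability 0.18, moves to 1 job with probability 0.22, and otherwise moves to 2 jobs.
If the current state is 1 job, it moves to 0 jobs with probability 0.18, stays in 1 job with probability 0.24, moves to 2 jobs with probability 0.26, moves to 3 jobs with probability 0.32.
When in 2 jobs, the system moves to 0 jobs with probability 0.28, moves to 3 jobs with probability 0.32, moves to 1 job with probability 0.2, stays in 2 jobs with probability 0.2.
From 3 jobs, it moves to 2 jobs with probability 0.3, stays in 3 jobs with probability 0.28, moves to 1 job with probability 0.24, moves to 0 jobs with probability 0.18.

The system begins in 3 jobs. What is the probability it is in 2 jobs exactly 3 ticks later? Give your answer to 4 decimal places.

Propagate the distribution vector 3 ticks from 3 jobs.
After 0 ticks: (0.0000, 0.0000, 0.0000, 1.0000)
After 1 tick: (0.1800, 0.2400, 0.3000, 0.2800)
After 2 ticks: (0.2100, 0.2244, 0.2424, 0.3232)
After 3 ticks: (0.2042, 0.2261, 0.2458, 0.3239)
P(in 2 jobs after 3 ticks) = 0.2458

0.2458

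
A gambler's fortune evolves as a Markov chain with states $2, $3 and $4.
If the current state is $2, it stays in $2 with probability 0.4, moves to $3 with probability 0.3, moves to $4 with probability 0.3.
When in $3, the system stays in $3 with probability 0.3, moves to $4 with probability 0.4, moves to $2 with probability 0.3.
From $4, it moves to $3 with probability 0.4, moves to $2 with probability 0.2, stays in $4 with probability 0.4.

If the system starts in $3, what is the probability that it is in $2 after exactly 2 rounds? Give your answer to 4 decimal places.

Sum over the intermediate state after 1 round:
P = P($3→$2)·P($2→$2) + P($3→$3)·P($3→$2) + P($3→$4)·P($4→$2)
  = 0.3×0.4 + 0.3×0.3 + 0.4×0.2
  = 0.1200 + 0.0900 + 0.0800 = 0.2900

0.2900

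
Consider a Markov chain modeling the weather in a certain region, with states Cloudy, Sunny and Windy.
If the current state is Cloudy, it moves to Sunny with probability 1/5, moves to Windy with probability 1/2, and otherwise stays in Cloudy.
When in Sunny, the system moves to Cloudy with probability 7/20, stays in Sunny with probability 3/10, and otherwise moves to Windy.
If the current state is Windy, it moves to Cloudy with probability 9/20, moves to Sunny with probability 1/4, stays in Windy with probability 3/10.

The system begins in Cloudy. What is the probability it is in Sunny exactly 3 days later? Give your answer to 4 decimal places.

0.2430

Propagate the distribution vector 3 days from Cloudy.
After 0 days: (1.0000, 0.0000, 0.0000)
After 1 day: (0.3000, 0.2000, 0.5000)
After 2 days: (0.3850, 0.2450, 0.3700)
After 3 days: (0.3678, 0.2430, 0.3893)
P(in Sunny after 3 days) = 0.2430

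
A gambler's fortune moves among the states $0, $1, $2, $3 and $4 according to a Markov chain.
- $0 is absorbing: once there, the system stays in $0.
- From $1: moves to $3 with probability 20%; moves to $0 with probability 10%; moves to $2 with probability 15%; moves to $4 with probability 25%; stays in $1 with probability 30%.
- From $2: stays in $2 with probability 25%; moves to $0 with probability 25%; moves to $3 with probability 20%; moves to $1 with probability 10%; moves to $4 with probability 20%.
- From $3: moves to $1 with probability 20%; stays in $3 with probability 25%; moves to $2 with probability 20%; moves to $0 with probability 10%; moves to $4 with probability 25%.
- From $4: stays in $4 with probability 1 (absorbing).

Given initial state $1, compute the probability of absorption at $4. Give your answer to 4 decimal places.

0.6554

Let h(s) be the probability of absorption at $4 starting from transient state s. Then h($4) = 1 and h($0) = 0. By first-step analysis:
h($1) = 0.1·0 + 0.3·h($1) + 0.15·h($2) + 0.2·h($3) + 0.25·1
h($2) = 0.25·0 + 0.1·h($1) + 0.25·h($2) + 0.2·h($3) + 0.2·1
h($3) = 0.1·0 + 0.2·h($1) + 0.2·h($2) + 0.25·h($3) + 0.25·1
Solving: h($1) = 0.6554, h($2) = 0.5270, h($3) = 0.6486.
Starting from $1, the probability is 0.6554.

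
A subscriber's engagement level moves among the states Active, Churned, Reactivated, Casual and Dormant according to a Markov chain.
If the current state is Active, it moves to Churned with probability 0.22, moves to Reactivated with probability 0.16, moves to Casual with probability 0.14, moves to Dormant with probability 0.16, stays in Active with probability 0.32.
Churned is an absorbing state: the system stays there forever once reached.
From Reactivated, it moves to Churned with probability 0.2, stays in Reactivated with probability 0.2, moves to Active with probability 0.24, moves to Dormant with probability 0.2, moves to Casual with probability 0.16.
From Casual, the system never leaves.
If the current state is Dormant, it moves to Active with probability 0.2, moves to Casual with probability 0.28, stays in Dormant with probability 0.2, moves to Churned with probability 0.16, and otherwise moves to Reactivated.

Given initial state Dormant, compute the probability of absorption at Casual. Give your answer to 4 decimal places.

Let h(s) be the probability of absorption at Casual starting from transient state s. Then h(Casual) = 1 and h(Churned) = 0. By first-step analysis:
h(Active) = 0.32·h(Active) + 0.22·0 + 0.16·h(Reactivated) + 0.14·1 + 0.16·h(Dormant)
h(Reactivated) = 0.24·h(Active) + 0.2·0 + 0.2·h(Reactivated) + 0.16·1 + 0.2·h(Dormant)
h(Dormant) = 0.2·h(Active) + 0.16·0 + 0.16·h(Reactivated) + 0.28·1 + 0.2·h(Dormant)
Solving: h(Active) = 0.4484, h(Reactivated) = 0.4737, h(Dormant) = 0.5568.
Starting from Dormant, the probability is 0.5568.

0.5568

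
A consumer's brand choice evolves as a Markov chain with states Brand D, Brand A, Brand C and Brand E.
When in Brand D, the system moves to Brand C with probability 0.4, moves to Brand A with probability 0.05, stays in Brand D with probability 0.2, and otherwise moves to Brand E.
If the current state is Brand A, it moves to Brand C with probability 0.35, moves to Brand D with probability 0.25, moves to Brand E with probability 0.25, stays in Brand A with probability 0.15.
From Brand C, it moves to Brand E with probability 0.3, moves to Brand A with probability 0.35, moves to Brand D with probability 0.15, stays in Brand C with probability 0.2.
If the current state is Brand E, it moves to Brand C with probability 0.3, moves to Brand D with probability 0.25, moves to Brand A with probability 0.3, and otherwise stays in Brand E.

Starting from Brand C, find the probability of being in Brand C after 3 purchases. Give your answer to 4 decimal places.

Propagate the distribution vector 3 purchases from Brand C.
After 0 purchases: (0.0000, 0.0000, 1.0000, 0.0000)
After 1 purchase: (0.1500, 0.3500, 0.2000, 0.3000)
After 2 purchases: (0.2225, 0.2200, 0.3125, 0.2450)
After 3 purchases: (0.2076, 0.2270, 0.3020, 0.2634)
P(in Brand C after 3 purchases) = 0.3020

0.3020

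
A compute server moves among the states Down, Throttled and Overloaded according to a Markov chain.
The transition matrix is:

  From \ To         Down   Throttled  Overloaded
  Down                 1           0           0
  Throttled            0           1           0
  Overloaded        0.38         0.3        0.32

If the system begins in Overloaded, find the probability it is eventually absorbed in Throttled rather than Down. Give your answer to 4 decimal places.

0.4412

Let h(s) be the probability of absorption at Throttled starting from transient state s. Then h(Throttled) = 1 and h(Down) = 0. By first-step analysis:
h(Overloaded) = 0.38·0 + 0.3·1 + 0.32·h(Overloaded)
Solving: h(Overloaded) = 0.4412.
Starting from Overloaded, the probability is 0.4412.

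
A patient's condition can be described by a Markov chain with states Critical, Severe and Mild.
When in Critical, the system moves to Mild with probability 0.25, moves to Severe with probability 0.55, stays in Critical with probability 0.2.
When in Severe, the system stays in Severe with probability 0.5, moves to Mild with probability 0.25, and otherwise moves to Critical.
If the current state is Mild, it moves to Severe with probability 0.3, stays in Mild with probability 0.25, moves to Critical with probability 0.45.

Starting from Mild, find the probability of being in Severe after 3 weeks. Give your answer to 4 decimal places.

0.4639

Propagate the distribution vector 3 weeks from Mild.
After 0 weeks: (0.0000, 0.0000, 1.0000)
After 1 week: (0.4500, 0.3000, 0.2500)
After 2 weeks: (0.2775, 0.4725, 0.2500)
After 3 weeks: (0.2861, 0.4639, 0.2500)
P(in Severe after 3 weeks) = 0.4639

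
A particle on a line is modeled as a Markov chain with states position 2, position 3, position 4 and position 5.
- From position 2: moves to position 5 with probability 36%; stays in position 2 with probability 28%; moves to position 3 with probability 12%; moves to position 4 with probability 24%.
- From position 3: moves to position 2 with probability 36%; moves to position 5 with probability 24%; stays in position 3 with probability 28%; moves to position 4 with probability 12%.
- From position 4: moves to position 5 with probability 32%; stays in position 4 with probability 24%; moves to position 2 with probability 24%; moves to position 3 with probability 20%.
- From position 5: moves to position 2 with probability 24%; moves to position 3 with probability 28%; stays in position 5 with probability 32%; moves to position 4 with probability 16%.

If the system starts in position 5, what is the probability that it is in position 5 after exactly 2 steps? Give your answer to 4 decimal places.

0.3072

Propagate the distribution vector 2 steps from position 5.
After 0 steps: (0.0000, 0.0000, 0.0000, 1.0000)
After 1 step: (0.2400, 0.2800, 0.1600, 0.3200)
After 2 steps: (0.2832, 0.2288, 0.1808, 0.3072)
P(in position 5 after 2 steps) = 0.3072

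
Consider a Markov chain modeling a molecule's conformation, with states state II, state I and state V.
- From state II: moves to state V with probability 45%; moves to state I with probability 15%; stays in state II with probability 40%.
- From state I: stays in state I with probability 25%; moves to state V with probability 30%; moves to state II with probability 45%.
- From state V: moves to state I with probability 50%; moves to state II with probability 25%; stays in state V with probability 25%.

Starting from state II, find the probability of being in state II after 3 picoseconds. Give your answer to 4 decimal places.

0.3655

Propagate the distribution vector 3 picoseconds from state II.
After 0 picoseconds: (1.0000, 0.0000, 0.0000)
After 1 picosecond: (0.4000, 0.1500, 0.4500)
After 2 picoseconds: (0.3400, 0.3225, 0.3375)
After 3 picoseconds: (0.3655, 0.3004, 0.3341)
P(in state II after 3 picoseconds) = 0.3655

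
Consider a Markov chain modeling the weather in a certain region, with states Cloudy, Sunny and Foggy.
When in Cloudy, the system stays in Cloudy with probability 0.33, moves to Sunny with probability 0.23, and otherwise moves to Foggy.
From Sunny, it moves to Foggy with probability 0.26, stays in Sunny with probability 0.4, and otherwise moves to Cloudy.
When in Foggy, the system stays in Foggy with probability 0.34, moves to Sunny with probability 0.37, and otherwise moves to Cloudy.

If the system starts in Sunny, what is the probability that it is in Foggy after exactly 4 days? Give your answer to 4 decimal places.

0.3452

Propagate the distribution vector 4 days from Sunny.
After 0 days: (0.0000, 1.0000, 0.0000)
After 1 day: (0.3400, 0.4000, 0.2600)
After 2 days: (0.3236, 0.3344, 0.3420)
After 3 days: (0.3197, 0.3347, 0.3456)
After 4 days: (0.3195, 0.3353, 0.3452)
P(in Foggy after 4 days) = 0.3452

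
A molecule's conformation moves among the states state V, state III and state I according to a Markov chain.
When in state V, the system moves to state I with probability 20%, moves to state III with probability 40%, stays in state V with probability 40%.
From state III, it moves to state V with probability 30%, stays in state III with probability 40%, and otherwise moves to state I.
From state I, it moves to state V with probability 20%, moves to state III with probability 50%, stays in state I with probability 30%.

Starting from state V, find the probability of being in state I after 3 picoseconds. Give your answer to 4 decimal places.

Propagate the distribution vector 3 picoseconds from state V.
After 0 picoseconds: (1.0000, 0.0000, 0.0000)
After 1 picosecond: (0.4000, 0.4000, 0.2000)
After 2 picoseconds: (0.3200, 0.4200, 0.2600)
After 3 picoseconds: (0.3060, 0.4260, 0.2680)
P(in state I after 3 picoseconds) = 0.2680

0.2680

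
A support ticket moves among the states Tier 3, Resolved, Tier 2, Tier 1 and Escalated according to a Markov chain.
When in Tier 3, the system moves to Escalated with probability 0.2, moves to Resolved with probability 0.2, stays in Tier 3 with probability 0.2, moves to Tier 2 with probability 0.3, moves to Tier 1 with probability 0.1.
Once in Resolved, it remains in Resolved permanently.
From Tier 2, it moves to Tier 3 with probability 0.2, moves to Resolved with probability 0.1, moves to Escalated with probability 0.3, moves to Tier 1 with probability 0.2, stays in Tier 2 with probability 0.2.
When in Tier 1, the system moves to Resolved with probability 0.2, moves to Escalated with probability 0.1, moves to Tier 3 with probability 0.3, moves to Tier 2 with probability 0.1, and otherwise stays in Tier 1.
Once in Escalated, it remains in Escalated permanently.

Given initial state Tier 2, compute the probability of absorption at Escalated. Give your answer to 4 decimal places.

Let h(s) be the probability of absorption at Escalated starting from transient state s. Then h(Escalated) = 1 and h(Resolved) = 0. By first-step analysis:
h(Tier 3) = 0.2·h(Tier 3) + 0.2·0 + 0.3·h(Tier 2) + 0.1·h(Tier 1) + 0.2·1
h(Tier 2) = 0.2·h(Tier 3) + 0.1·0 + 0.2·h(Tier 2) + 0.2·h(Tier 1) + 0.3·1
h(Tier 1) = 0.3·h(Tier 3) + 0.2·0 + 0.1·h(Tier 2) + 0.3·h(Tier 1) + 0.1·1
Solving: h(Tier 3) = 0.5434, h(Tier 2) = 0.6272, h(Tier 1) = 0.4653.
Starting from Tier 2, the probability is 0.6272.

0.6272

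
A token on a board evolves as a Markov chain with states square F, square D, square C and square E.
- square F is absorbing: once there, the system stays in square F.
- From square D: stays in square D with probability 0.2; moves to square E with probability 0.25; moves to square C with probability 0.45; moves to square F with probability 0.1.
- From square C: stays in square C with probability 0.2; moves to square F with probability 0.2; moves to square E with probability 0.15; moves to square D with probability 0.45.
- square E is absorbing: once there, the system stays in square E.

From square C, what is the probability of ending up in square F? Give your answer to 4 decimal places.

Let h(s) be the probability of absorption at square F starting from transient state s. Then h(square F) = 1 and h(square E) = 0. By first-step analysis:
h(square D) = 0.1·1 + 0.2·h(square D) + 0.45·h(square C) + 0.25·0
h(square C) = 0.2·1 + 0.45·h(square D) + 0.2·h(square C) + 0.15·0
Solving: h(square D) = 0.3886, h(square C) = 0.4686.
Starting from square C, the probability is 0.4686.

0.4686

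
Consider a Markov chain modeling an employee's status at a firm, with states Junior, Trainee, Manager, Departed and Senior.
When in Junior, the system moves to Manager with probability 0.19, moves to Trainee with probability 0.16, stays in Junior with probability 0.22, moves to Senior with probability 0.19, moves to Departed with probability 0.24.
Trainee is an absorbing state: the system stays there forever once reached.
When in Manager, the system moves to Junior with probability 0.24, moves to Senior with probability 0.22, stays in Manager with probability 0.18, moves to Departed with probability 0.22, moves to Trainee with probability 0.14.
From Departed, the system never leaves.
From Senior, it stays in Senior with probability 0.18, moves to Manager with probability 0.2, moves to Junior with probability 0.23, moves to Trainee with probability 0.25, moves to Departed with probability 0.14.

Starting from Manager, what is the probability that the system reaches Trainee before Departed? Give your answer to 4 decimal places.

0.4453

Let h(s) be the probability of absorption at Trainee starting from transient state s. Then h(Trainee) = 1 and h(Departed) = 0. By first-step analysis:
h(Junior) = 0.22·h(Junior) + 0.16·1 + 0.19·h(Manager) + 0.24·0 + 0.19·h(Senior)
h(Manager) = 0.24·h(Junior) + 0.14·1 + 0.18·h(Manager) + 0.22·0 + 0.22·h(Senior)
h(Senior) = 0.23·h(Junior) + 0.25·1 + 0.2·h(Manager) + 0.14·0 + 0.18·h(Senior)
Solving: h(Junior) = 0.4447, h(Manager) = 0.4453, h(Senior) = 0.5382.
Starting from Manager, the probability is 0.4453.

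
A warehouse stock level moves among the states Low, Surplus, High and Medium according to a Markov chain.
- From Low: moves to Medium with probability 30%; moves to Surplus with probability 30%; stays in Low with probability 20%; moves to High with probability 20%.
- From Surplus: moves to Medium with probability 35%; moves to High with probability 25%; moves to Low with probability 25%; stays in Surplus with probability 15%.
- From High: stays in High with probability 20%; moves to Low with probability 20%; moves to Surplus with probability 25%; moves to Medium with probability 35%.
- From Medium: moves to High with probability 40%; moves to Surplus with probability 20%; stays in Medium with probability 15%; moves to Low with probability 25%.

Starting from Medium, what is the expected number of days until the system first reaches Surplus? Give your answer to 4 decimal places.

4.2159

Let t(s) be the expected number of days to first reach Surplus from state s, with t(Surplus) = 0. Conditioning on the first day:
t(Low) = 1 + 0.2·t(Low) + 0.2·t(High) + 0.3·t(Medium)
t(High) = 1 + 0.2·t(Low) + 0.2·t(High) + 0.35·t(Medium)
t(Medium) = 1 + 0.25·t(Low) + 0.4·t(High) + 0.15·t(Medium)
Solving: t(Low) = 3.8449, t(High) = 4.0556, t(Medium) = 4.2159.
Expected days from Medium to Surplus: 4.2159.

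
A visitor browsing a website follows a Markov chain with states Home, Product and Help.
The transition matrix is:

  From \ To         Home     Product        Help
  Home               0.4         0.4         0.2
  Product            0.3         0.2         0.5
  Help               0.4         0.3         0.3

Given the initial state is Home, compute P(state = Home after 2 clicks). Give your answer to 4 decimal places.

Sum over the intermediate state after 1 click:
P = P(Home→Home)·P(Home→Home) + P(Home→Product)·P(Product→Home) + P(Home→Help)·P(Help→Home)
  = 0.4×0.4 + 0.4×0.3 + 0.2×0.4
  = 0.1600 + 0.1200 + 0.0800 = 0.3600

0.3600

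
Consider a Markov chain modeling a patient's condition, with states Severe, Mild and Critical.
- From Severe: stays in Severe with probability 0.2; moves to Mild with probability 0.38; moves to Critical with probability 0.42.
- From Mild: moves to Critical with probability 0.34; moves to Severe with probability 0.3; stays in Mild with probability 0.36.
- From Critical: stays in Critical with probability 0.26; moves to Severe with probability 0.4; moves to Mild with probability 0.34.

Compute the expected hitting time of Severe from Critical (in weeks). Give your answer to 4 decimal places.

2.7374

Let t(s) be the expected number of weeks to first reach Severe from state s, with t(Severe) = 0. Conditioning on the first week:
t(Mild) = 1 + 0.36·t(Mild) + 0.34·t(Critical)
t(Critical) = 1 + 0.34·t(Mild) + 0.26·t(Critical)
Solving: t(Mild) = 3.0168, t(Critical) = 2.7374.
Expected weeks from Critical to Severe: 2.7374.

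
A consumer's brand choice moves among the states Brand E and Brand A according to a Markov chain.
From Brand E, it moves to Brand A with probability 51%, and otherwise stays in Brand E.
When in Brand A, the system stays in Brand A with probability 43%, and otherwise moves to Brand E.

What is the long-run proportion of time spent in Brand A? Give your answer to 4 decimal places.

Let the stationary distribution be π with π = πP and π_1 + π_2 = 1.
π_1 = 0.49·π_1 + 0.57·π_2
Solving with the normalization constraint gives π = (0.5278, 0.4722).
So the stationary probability of Brand A is 0.4722.

0.4722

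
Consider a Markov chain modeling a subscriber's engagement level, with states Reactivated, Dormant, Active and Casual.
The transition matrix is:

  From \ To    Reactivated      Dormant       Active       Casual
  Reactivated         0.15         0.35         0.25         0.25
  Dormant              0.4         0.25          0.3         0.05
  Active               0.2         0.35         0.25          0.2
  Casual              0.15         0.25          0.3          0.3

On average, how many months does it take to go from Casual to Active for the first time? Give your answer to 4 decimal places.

Let t(s) be the expected number of months to first reach Active from state s, with t(Active) = 0. Conditioning on the first month:
t(Reactivated) = 1 + 0.15·t(Reactivated) + 0.35·t(Dormant) + 0.25·t(Casual)
t(Dormant) = 1 + 0.4·t(Reactivated) + 0.25·t(Dormant) + 0.05·t(Casual)
t(Casual) = 1 + 0.15·t(Reactivated) + 0.25·t(Dormant) + 0.3·t(Casual)
Solving: t(Reactivated) = 3.6364, t(Dormant) = 3.5033, t(Casual) = 3.4590.
Expected months from Casual to Active: 3.4590.

3.4590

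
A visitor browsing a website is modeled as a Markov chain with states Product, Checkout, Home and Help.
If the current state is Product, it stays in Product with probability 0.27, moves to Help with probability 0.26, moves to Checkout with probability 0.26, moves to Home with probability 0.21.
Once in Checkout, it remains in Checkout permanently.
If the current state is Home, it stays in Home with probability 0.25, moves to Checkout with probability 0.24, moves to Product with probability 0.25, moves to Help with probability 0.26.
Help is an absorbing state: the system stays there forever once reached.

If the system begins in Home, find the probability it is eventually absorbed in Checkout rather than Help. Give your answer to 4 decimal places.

Let h(s) be the probability of absorption at Checkout starting from transient state s. Then h(Checkout) = 1 and h(Help) = 0. By first-step analysis:
h(Product) = 0.27·h(Product) + 0.26·1 + 0.21·h(Home) + 0.26·0
h(Home) = 0.25·h(Product) + 0.24·1 + 0.25·h(Home) + 0.26·0
Solving: h(Product) = 0.4958, h(Home) = 0.4853.
Starting from Home, the probability is 0.4853.

0.4853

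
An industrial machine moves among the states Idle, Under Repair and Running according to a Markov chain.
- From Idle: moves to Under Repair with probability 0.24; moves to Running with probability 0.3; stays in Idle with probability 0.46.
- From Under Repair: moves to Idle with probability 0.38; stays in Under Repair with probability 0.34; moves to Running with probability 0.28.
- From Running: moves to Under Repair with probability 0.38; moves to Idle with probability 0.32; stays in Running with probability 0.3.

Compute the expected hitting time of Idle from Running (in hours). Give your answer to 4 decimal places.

Let t(s) be the expected number of hours to first reach Idle from state s, with t(Idle) = 0. Conditioning on the first hour:
t(Under Repair) = 1 + 0.34·t(Under Repair) + 0.28·t(Running)
t(Running) = 1 + 0.38·t(Under Repair) + 0.3·t(Running)
Solving: t(Under Repair) = 2.7559, t(Running) = 2.9246.
Expected hours from Running to Idle: 2.9246.

2.9246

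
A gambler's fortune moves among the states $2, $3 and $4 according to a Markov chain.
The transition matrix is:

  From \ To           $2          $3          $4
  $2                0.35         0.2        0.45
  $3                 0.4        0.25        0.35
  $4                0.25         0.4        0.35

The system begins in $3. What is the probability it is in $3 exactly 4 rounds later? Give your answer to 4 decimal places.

0.2912

Propagate the distribution vector 4 rounds from $3.
After 0 rounds: (0.0000, 1.0000, 0.0000)
After 1 round: (0.4000, 0.2500, 0.3500)
After 2 rounds: (0.3275, 0.2825, 0.3900)
After 3 rounds: (0.3251, 0.2921, 0.3828)
After 4 rounds: (0.3263, 0.2912, 0.3825)
P(in $3 after 4 rounds) = 0.2912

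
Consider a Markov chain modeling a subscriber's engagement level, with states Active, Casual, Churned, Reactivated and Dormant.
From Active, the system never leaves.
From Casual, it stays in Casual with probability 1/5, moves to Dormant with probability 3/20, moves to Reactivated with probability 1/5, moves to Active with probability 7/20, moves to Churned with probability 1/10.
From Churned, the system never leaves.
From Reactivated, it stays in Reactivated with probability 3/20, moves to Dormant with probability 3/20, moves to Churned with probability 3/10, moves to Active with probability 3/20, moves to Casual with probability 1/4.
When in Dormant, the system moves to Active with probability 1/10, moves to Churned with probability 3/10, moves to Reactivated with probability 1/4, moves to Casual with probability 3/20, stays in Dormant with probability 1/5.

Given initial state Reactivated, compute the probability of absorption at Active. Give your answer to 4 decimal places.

0.4223

Let h(s) be the probability of absorption at Active starting from transient state s. Then h(Active) = 1 and h(Churned) = 0. By first-step analysis:
h(Casual) = 0.35·1 + 0.2·h(Casual) + 0.1·0 + 0.2·h(Reactivated) + 0.15·h(Dormant)
h(Reactivated) = 0.15·1 + 0.25·h(Casual) + 0.3·0 + 0.15·h(Reactivated) + 0.15·h(Dormant)
h(Dormant) = 0.1·1 + 0.15·h(Casual) + 0.3·0 + 0.25·h(Reactivated) + 0.2·h(Dormant)
Solving: h(Casual) = 0.6128, h(Reactivated) = 0.4223, h(Dormant) = 0.3719.
Starting from Reactivated, the probability is 0.4223.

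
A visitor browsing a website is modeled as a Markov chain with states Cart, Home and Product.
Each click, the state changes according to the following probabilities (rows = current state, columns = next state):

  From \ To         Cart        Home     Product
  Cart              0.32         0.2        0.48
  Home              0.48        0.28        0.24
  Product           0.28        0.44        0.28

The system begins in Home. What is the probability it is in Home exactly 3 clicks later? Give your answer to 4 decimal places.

Propagate the distribution vector 3 clicks from Home.
After 0 clicks: (0.0000, 1.0000, 0.0000)
After 1 click: (0.4800, 0.2800, 0.2400)
After 2 clicks: (0.3552, 0.2800, 0.3648)
After 3 clicks: (0.3502, 0.3100, 0.3398)
P(in Home after 3 clicks) = 0.3100

0.3100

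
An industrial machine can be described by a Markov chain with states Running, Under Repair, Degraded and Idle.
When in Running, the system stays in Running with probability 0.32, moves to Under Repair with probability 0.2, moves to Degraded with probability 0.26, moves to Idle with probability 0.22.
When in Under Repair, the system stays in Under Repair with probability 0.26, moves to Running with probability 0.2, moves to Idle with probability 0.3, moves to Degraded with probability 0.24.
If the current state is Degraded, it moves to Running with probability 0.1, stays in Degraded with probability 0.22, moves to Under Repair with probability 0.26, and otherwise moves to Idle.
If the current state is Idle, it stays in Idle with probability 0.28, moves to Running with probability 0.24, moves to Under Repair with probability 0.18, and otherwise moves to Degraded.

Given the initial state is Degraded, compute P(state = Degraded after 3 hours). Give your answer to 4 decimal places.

0.2575

Propagate the distribution vector 3 hours from Degraded.
After 0 hours: (0.0000, 0.0000, 1.0000, 0.0000)
After 1 hour: (0.1000, 0.2600, 0.2200, 0.4200)
After 2 hours: (0.2068, 0.2204, 0.2628, 0.3100)
After 3 hours: (0.2109, 0.2228, 0.2575, 0.3088)
P(in Degraded after 3 hours) = 0.2575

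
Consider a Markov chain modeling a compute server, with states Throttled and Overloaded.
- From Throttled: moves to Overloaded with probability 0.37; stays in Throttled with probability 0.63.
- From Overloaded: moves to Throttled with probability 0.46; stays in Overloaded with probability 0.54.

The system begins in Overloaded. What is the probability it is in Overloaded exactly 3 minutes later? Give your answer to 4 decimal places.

0.4485

Propagate the distribution vector 3 minutes from Overloaded.
After 0 minutes: (0.0000, 1.0000)
After 1 minute: (0.4600, 0.5400)
After 2 minutes: (0.5382, 0.4618)
After 3 minutes: (0.5515, 0.4485)
P(in Overloaded after 3 minutes) = 0.4485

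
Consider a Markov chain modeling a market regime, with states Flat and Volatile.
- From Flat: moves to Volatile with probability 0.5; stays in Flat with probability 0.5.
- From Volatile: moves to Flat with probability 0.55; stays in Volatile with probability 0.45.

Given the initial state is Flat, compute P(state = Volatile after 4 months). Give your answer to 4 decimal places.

Propagate the distribution vector 4 months from Flat.
After 0 months: (1.0000, 0.0000)
After 1 month: (0.5000, 0.5000)
After 2 months: (0.5250, 0.4750)
After 3 months: (0.5238, 0.4763)
After 4 months: (0.5238, 0.4762)
P(in Volatile after 4 months) = 0.4762

0.4762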